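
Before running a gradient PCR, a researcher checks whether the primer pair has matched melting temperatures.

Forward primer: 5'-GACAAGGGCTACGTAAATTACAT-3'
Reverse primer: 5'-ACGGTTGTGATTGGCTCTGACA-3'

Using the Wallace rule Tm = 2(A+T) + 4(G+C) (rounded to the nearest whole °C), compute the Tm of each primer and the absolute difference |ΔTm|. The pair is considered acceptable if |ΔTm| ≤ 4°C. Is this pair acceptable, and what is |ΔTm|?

Forward: A=9 T=5 G=5 C=4 → Tm = 2·14 + 4·9 = 64°C.
Reverse: A=4 T=7 G=7 C=4 → Tm = 2·11 + 4·11 = 66°C.
|ΔTm| = |64 − 66| = 2°C, ≤ 4°C.

|ΔTm| = 2°C; the pair is acceptable.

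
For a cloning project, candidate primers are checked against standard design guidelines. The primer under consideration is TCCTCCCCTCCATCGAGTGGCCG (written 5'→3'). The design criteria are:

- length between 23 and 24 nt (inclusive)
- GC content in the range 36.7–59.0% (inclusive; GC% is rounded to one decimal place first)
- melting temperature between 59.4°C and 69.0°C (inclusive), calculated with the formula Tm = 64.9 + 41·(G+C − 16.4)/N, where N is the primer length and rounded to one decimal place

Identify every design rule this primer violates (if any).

Base counts: A=2, T=5, G=5, C=11 (length 23).
length: length 23 ✓
GC content: GC 16/23 = 69.6%, outside 36.7–59.0% ✗
Tm: Tm = 64.9 + 41·(16 − 16.4)/23 = 64.2°C ✓

Fails: GC content.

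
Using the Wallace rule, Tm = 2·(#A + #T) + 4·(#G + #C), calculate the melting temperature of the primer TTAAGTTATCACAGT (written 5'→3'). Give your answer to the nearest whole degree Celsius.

Base counts: A=5, T=6, G=2, C=2 (length 15).
Tm = 2·(5+6) + 4·(2+2) = 2·11 + 4·4 = 22 + 16 = 38°C.

38°C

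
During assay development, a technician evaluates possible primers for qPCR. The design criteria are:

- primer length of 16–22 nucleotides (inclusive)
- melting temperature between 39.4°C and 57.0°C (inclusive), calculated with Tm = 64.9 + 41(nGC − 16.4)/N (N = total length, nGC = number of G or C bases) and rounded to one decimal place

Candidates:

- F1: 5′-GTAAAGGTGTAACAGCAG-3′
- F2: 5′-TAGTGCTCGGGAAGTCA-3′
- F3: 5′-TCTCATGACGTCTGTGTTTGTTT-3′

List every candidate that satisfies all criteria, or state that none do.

F1 (18 nt, A=7 T=3 G=6 C=2): length 18 ✓; Tm = 64.9 + 41·(8 − 16.4)/18 = 45.8°C ✓ — passes.
F2 (17 nt, A=4 T=4 G=6 C=3): length 17 ✓; Tm = 64.9 + 41·(9 − 16.4)/17 = 47.1°C ✓ — passes.
F3 (23 nt, A=2 T=12 G=5 C=4): length 23, outside 16–22 ✗; Tm = 64.9 + 41·(9 − 16.4)/23 = 51.7°C ✓ — fails.

F1 and F2.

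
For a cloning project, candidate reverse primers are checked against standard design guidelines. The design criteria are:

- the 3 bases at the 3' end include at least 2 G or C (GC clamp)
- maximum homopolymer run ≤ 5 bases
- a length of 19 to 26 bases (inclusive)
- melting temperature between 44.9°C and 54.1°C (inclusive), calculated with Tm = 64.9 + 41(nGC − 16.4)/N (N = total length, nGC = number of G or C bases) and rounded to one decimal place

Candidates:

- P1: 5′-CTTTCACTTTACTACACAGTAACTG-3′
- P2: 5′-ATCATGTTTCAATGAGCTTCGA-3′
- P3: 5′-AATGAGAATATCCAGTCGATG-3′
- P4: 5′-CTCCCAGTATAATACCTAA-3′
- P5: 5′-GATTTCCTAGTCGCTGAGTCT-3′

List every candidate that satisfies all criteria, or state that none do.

P1 (25 nt, A=7 T=9 G=2 C=7): 3' end CTG has 2 G/C ✓; longest run = 3 ✓; length 25 ✓; Tm = 64.9 + 41·(9 − 16.4)/25 = 52.8°C ✓ — passes.
P2 (22 nt, A=6 T=8 G=4 C=4): 3' end CGA has 2 G/C ✓; longest run = 3 ✓; length 22 ✓; Tm = 64.9 + 41·(8 − 16.4)/22 = 49.2°C ✓ — passes.
P3 (21 nt, A=8 T=5 G=5 C=3): 3' end ATG has 1 G/C, need ≥2 ✗; longest run = 2 ✓; length 21 ✓; Tm = 64.9 + 41·(8 − 16.4)/21 = 48.5°C ✓ — fails.
P4 (19 nt, A=7 T=5 G=1 C=6): 3' end TAA has 0 G/C, need ≥2 ✗; longest run = 3 ✓; length 19 ✓; Tm = 64.9 + 41·(7 − 16.4)/19 = 44.6°C, outside 44.9–54.1°C ✗ — fails.
P5 (21 nt, A=3 T=8 G=5 C=5): 3' end TCT has 1 G/C, need ≥2 ✗; longest run = 3 ✓; length 21 ✓; Tm = 64.9 + 41·(10 − 16.4)/21 = 52.4°C ✓ — fails.

P1 and P2.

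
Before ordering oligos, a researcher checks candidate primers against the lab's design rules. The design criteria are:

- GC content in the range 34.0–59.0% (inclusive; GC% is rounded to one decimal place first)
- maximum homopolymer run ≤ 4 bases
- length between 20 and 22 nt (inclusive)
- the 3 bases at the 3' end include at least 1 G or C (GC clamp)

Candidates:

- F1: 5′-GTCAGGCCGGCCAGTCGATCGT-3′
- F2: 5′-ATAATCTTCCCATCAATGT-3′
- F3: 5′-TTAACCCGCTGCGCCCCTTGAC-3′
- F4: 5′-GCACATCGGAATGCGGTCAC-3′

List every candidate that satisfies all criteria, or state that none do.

None of the candidates satisfy all criteria.

F1 (22 nt, A=3 T=4 G=8 C=7): GC 15/22 = 68.2%, outside 34.0–59.0% ✗; longest run = 2 ✓; length 22 ✓; 3' end CGT has 2 G/C ✓ — fails.
F2 (19 nt, A=6 T=7 G=1 C=5): GC 6/19 = 31.6%, outside 34.0–59.0% ✗; longest run = 3 ✓; length 19, outside 20–22 ✗; 3' end TGT has 1 G/C ✓ — fails.
F3 (22 nt, A=3 T=5 G=4 C=10): GC 14/22 = 63.6%, outside 34.0–59.0% ✗; longest run = 4 ✓; length 22 ✓; 3' end GAC has 2 G/C ✓ — fails.
F4 (20 nt, A=5 T=3 G=6 C=6): GC 12/20 = 60.0%, outside 34.0–59.0% ✗; longest run = 2 ✓; length 20 ✓; 3' end CAC has 2 G/C ✓ — fails.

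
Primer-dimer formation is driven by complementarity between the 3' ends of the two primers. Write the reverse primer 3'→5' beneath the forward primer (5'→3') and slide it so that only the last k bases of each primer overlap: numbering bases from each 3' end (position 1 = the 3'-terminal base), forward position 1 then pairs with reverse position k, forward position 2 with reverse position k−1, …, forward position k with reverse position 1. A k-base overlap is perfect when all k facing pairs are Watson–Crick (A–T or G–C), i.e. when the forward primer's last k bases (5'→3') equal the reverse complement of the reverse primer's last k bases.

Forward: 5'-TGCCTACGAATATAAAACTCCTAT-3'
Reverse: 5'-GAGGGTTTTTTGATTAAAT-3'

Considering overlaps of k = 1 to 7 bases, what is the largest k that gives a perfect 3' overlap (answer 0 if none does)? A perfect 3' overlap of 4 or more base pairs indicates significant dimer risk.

Last 7 bases (5'→3') — forward …CTCCTAT, reverse …ATTAAAT.
Reverse complement of the reverse primer's last 7 bases: ATTTAAT; its first k bases are the reverse complement of the reverse primer's last k bases, so a perfect k-base overlap needs the forward primer's last k bases to equal them.
Comparing (forward last k vs required): k=1: T vs A ✗; k=2: AT vs AT ✓; k=3: TAT vs ATT ✗; k=4: CTAT vs ATTT ✗; k=5: CCTAT vs ATTTA ✗; k=6: TCCTAT vs ATTTAA ✗; k=7: CTCCTAT vs ATTTAAT ✗.
Only k = 2 is perfect, so the longest perfect 3' overlap is 2.

Longest perfect overlap: 2 complementary base pairs; below the dimer-risk threshold (threshold 4).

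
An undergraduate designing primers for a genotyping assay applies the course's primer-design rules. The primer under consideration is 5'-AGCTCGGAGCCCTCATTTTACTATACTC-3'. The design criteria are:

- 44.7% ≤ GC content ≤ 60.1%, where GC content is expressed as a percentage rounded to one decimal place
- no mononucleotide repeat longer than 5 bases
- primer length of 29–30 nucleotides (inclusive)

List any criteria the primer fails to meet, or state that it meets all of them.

Base counts: A=6, T=9, G=4, C=9 (length 28).
GC content: GC 13/28 = 46.4% ✓
homopolymer run: longest run = 4 ✓
length: length 28, outside 29–30 ✗

Fails: length.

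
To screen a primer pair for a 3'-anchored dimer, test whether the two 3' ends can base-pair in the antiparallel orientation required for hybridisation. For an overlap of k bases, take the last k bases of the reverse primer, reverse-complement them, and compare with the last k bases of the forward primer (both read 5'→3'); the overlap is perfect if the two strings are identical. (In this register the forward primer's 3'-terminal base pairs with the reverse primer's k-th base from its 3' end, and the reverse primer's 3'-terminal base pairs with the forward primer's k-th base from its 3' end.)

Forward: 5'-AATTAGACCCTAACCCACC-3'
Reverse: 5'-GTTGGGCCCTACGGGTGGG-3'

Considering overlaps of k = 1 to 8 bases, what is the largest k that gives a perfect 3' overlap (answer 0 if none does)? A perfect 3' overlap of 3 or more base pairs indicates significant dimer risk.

Longest perfect overlap: 6 complementary base pairs; significant dimer risk (threshold 3).

Last 8 bases (5'→3') — forward …AACCCACC, reverse …CGGGTGGG.
Reverse complement of the reverse primer's last 8 bases: CCCACCCG; its first k bases are the reverse complement of the reverse primer's last k bases, so a perfect k-base overlap needs the forward primer's last k bases to equal them.
Comparing (forward last k vs required): k=1: C vs C ✓; k=2: CC vs CC ✓; k=3: ACC vs CCC ✗; k=4: CACC vs CCCA ✗; k=5: CCACC vs CCCAC ✗; k=6: CCCACC vs CCCACC ✓; k=7: ACCCACC vs CCCACCC ✗; k=8: AACCCACC vs CCCACCCG ✗.
Perfect overlaps at k = 1, 2, 6; the largest is 6.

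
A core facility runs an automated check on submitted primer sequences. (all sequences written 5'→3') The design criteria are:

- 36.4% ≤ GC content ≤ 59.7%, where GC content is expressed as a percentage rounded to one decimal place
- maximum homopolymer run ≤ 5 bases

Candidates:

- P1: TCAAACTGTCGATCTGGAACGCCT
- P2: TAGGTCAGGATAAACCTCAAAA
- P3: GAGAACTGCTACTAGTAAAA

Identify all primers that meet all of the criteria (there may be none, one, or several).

P1 (24 nt, A=6 T=6 G=5 C=7): GC 12/24 = 50.0% ✓; longest run = 3 ✓ — passes.
P2 (22 nt, A=10 T=4 G=4 C=4): GC 8/22 = 36.4% ✓; longest run = 4 ✓ — passes.
P3 (20 nt, A=9 T=4 G=4 C=3): GC 7/20 = 35.0%, outside 36.4–59.7% ✗; longest run = 4 ✓ — fails.

P1 and P2.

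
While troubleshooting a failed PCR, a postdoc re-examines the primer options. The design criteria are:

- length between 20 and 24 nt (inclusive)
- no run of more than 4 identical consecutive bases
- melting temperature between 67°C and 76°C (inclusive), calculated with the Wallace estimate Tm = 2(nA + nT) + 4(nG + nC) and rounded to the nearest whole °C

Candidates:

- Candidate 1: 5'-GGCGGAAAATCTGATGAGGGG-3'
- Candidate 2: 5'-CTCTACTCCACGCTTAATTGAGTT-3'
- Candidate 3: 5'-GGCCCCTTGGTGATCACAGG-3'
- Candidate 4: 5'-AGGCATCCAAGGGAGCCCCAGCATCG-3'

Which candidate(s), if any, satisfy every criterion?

Candidate 2 only.

Candidate 1 (21 nt, A=6 T=3 G=10 C=2): length 21 ✓; longest run = 4 ✓; Tm = 2·9 + 4·12 = 66°C, outside 67–76°C ✗ — fails.
Candidate 2 (24 nt, A=5 T=9 G=3 C=7): length 24 ✓; longest run = 2 ✓; Tm = 2·14 + 4·10 = 68°C ✓ — passes.
Candidate 3 (20 nt, A=3 T=4 G=7 C=6): length 20 ✓; longest run = 4 ✓; Tm = 2·7 + 4·13 = 66°C, outside 67–76°C ✗ — fails.
Candidate 4 (26 nt, A=7 T=2 G=8 C=9): length 26, outside 20–24 ✗; longest run = 4 ✓; Tm = 2·9 + 4·17 = 86°C, outside 67–76°C ✗ — fails.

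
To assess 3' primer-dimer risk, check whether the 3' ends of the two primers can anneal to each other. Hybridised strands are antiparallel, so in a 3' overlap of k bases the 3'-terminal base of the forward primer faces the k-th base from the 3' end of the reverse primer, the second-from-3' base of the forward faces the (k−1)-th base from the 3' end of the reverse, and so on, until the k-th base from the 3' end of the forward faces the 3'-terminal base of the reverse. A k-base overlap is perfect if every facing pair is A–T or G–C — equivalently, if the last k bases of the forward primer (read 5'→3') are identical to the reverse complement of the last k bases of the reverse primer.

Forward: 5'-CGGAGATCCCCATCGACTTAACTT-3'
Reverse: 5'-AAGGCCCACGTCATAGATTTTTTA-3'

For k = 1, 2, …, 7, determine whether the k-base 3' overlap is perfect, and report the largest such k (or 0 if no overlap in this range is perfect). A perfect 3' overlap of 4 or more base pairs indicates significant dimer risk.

Last 7 bases (5'→3') — forward …TTAACTT, reverse …TTTTTTA.
Reverse complement of the reverse primer's last 7 bases: TAAAAAA; its first k bases are the reverse complement of the reverse primer's last k bases, so a perfect k-base overlap needs the forward primer's last k bases to equal them.
Comparing (forward last k vs required): k=1: T vs T ✓; k=2: TT vs TA ✗; k=3: CTT vs TAA ✗; k=4: ACTT vs TAAA ✗; k=5: AACTT vs TAAAA ✗; k=6: TAACTT vs TAAAAA ✗; k=7: TTAACTT vs TAAAAAA ✗.
Only k = 1 is perfect, so the longest perfect 3' overlap is 1.

Longest perfect overlap: 1 complementary base pair; below the dimer-risk threshold (threshold 4).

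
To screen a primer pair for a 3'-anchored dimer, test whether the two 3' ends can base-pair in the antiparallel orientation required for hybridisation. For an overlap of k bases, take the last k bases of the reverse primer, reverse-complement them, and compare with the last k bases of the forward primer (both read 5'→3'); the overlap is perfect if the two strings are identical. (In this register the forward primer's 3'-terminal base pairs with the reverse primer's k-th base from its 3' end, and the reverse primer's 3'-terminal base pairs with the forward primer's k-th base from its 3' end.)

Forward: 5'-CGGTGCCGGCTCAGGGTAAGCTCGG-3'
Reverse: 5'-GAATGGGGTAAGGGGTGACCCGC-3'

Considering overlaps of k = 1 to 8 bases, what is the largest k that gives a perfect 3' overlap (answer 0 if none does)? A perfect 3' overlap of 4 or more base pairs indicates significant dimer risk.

Last 8 bases (5'→3') — forward …AAGCTCGG, reverse …TGACCCGC.
Reverse complement of the reverse primer's last 8 bases: GCGGGTCA; its first k bases are the reverse complement of the reverse primer's last k bases, so a perfect k-base overlap needs the forward primer's last k bases to equal them.
Comparing (forward last k vs required): k=1: G vs G ✓; k=2: GG vs GC ✗; k=3: CGG vs GCG ✗; k=4: TCGG vs GCGG ✗; k=5: CTCGG vs GCGGG ✗; k=6: GCTCGG vs GCGGGT ✗; k=7: AGCTCGG vs GCGGGTC ✗; k=8: AAGCTCGG vs GCGGGTCA ✗.
Only k = 1 is perfect, so the longest perfect 3' overlap is 1.

Longest perfect overlap: 1 complementary base pair; below the dimer-risk threshold (threshold 4).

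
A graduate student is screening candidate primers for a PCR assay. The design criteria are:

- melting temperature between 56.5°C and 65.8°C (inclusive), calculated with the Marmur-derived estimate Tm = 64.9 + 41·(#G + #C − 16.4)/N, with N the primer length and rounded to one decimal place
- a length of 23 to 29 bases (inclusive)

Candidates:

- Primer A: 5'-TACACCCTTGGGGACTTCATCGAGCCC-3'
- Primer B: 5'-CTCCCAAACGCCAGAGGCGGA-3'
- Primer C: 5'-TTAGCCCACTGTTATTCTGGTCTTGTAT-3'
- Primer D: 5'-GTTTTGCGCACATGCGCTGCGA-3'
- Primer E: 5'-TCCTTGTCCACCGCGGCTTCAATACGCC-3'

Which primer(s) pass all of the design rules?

Primer A, Primer C and Primer E.

Primer A (27 nt, A=5 T=6 G=6 C=10): Tm = 64.9 + 41·(16 − 16.4)/27 = 64.3°C ✓; length 27 ✓ — passes.
Primer B (21 nt, A=6 T=1 G=6 C=8): Tm = 64.9 + 41·(14 − 16.4)/21 = 60.2°C ✓; length 21, outside 23–29 ✗ — fails.
Primer C (28 nt, A=4 T=13 G=5 C=6): Tm = 64.9 + 41·(11 − 16.4)/28 = 57.0°C ✓; length 28 ✓ — passes.
Primer D (22 nt, A=3 T=6 G=7 C=6): Tm = 64.9 + 41·(13 − 16.4)/22 = 58.6°C ✓; length 22, outside 23–29 ✗ — fails.
Primer E (28 nt, A=4 T=7 G=5 C=12): Tm = 64.9 + 41·(17 − 16.4)/28 = 65.8°C ✓; length 28 ✓ — passes.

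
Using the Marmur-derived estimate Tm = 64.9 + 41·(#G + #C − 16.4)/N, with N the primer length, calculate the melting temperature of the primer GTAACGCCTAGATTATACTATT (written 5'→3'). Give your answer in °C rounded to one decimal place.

47.4°C

Base counts: A=7, T=8, G=3, C=4; G+C = 7, N = 22.
Tm = 64.9 + 41·(7 − 16.4)/22 = 64.9 + -385.40/22 = 47.4°C.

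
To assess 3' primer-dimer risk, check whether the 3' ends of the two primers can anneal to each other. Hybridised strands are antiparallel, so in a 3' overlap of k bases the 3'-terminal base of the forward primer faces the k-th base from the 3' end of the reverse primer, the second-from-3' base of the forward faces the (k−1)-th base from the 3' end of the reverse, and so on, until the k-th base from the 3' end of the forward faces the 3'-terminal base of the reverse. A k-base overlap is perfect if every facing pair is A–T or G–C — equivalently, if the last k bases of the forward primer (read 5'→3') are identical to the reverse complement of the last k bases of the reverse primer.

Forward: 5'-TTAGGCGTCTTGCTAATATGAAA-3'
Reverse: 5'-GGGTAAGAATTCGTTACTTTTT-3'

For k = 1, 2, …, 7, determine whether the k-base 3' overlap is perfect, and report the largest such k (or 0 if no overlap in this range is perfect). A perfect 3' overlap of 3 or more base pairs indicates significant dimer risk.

Last 7 bases (5'→3') — forward …TATGAAA, reverse …ACTTTTT.
Reverse complement of the reverse primer's last 7 bases: AAAAAGT; its first k bases are the reverse complement of the reverse primer's last k bases, so a perfect k-base overlap needs the forward primer's last k bases to equal them.
Comparing (forward last k vs required): k=1: A vs A ✓; k=2: AA vs AA ✓; k=3: AAA vs AAA ✓; k=4: GAAA vs AAAA ✗; k=5: TGAAA vs AAAAA ✗; k=6: ATGAAA vs AAAAAG ✗; k=7: TATGAAA vs AAAAAGT ✗.
Perfect overlaps at k = 1, 2, 3; the largest is 3.

Longest perfect overlap: 3 complementary base pairs; significant dimer risk (threshold 3).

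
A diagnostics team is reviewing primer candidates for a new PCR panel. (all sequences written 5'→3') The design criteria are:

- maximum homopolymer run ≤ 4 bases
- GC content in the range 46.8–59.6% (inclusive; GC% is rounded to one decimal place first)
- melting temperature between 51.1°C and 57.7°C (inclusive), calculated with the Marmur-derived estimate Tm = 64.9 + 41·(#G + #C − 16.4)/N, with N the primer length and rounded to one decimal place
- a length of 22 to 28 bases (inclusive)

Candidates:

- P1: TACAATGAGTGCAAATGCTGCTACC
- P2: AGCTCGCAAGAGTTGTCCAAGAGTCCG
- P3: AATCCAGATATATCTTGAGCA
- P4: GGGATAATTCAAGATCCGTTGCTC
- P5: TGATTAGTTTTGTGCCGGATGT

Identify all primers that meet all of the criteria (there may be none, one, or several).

P1 (25 nt, A=8 T=6 G=5 C=6): longest run = 3 ✓; GC 11/25 = 44.0%, outside 46.8–59.6% ✗; Tm = 64.9 + 41·(11 − 16.4)/25 = 56.0°C ✓; length 25 ✓ — fails.
P2 (27 nt, A=7 T=5 G=8 C=7): longest run = 2 ✓; GC 15/27 = 55.6% ✓; Tm = 64.9 + 41·(15 − 16.4)/27 = 62.8°C, outside 51.1–57.7°C ✗; length 27 ✓ — fails.
P3 (21 nt, A=8 T=6 G=3 C=4): longest run = 2 ✓; GC 7/21 = 33.3%, outside 46.8–59.6% ✗; Tm = 64.9 + 41·(7 − 16.4)/21 = 46.5°C, outside 51.1–57.7°C ✗; length 21, outside 22–28 ✗ — fails.
P4 (24 nt, A=6 T=7 G=6 C=5): longest run = 3 ✓; GC 11/24 = 45.8%, outside 46.8–59.6% ✗; Tm = 64.9 + 41·(11 − 16.4)/24 = 55.7°C ✓; length 24 ✓ — fails.
P5 (22 nt, A=3 T=10 G=7 C=2): longest run = 4 ✓; GC 9/22 = 40.9%, outside 46.8–59.6% ✗; Tm = 64.9 + 41·(9 − 16.4)/22 = 51.1°C ✓; length 22 ✓ — fails.

None of the candidates satisfy all criteria.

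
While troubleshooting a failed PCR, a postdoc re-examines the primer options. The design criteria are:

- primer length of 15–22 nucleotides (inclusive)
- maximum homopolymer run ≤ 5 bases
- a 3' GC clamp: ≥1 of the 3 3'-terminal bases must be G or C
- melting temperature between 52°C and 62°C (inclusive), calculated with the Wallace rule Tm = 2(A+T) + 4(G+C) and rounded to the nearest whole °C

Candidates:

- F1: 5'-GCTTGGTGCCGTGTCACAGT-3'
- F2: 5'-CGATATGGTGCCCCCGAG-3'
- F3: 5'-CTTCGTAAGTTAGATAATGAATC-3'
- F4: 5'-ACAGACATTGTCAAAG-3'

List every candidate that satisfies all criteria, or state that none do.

F1 (20 nt, A=2 T=6 G=7 C=5): length 20 ✓; longest run = 2 ✓; 3' end AGT has 1 G/C ✓; Tm = 2·8 + 4·12 = 64°C, outside 52–62°C ✗ — fails.
F2 (18 nt, A=3 T=3 G=6 C=6): length 18 ✓; longest run = 5 ✓; 3' end GAG has 2 G/C ✓; Tm = 2·6 + 4·12 = 60°C ✓ — passes.
F3 (23 nt, A=8 T=8 G=4 C=3): length 23, outside 15–22 ✗; longest run = 2 ✓; 3' end ATC has 1 G/C ✓; Tm = 2·16 + 4·7 = 60°C ✓ — fails.
F4 (16 nt, A=7 T=3 G=3 C=3): length 16 ✓; longest run = 3 ✓; 3' end AAG has 1 G/C ✓; Tm = 2·10 + 4·6 = 44°C, outside 52–62°C ✗ — fails.

F2 only.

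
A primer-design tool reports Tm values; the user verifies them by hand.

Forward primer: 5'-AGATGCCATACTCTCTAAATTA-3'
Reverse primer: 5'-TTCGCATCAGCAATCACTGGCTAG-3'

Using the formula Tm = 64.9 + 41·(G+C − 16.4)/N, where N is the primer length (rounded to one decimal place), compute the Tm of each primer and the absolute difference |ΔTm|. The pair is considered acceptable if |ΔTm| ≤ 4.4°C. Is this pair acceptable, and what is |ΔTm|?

Forward: G+C = 7, N = 22 → Tm = 64.9 + 41·(7 − 16.4)/22 = 47.4°C.
Reverse: G+C = 12, N = 24 → Tm = 64.9 + 41·(12 − 16.4)/24 = 57.4°C.
|ΔTm| = |47.4 − 57.4| = 10.0°C, > 4.4°C.

|ΔTm| = 10.0°C; the pair is not acceptable.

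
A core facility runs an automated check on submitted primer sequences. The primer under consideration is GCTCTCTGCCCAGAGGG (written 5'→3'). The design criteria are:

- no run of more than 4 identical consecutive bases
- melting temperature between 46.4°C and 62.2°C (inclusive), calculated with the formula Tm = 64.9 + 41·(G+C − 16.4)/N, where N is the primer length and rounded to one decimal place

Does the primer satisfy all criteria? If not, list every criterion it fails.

Meets all criteria.

Base counts: A=2, T=3, G=6, C=6 (length 17).
homopolymer run: longest run = 3 ✓
Tm: Tm = 64.9 + 41·(12 − 16.4)/17 = 54.3°C ✓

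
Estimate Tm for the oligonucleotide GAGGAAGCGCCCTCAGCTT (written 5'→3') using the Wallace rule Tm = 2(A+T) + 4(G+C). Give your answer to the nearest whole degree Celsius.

62°C

Base counts: A=4, T=3, G=6, C=6 (length 19).
Tm = 2·(4+3) + 4·(6+6) = 2·7 + 4·12 = 14 + 48 = 62°C.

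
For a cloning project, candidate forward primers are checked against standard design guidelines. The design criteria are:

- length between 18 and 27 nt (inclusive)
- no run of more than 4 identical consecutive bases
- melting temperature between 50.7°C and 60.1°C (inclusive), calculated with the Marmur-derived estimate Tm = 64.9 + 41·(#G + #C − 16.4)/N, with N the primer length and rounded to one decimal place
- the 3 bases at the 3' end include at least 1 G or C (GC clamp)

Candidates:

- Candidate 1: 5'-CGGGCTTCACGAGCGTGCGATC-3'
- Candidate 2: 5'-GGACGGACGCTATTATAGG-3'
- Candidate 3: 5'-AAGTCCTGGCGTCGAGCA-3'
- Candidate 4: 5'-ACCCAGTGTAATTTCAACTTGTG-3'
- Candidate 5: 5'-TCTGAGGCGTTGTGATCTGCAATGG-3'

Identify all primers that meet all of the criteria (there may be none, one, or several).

Candidate 1 (22 nt, A=3 T=4 G=8 C=7): length 22 ✓; longest run = 3 ✓; Tm = 64.9 + 41·(15 − 16.4)/22 = 62.3°C, outside 50.7–60.1°C ✗; 3' end ATC has 1 G/C ✓ — fails.
Candidate 2 (19 nt, A=5 T=4 G=7 C=3): length 19 ✓; longest run = 2 ✓; Tm = 64.9 + 41·(10 − 16.4)/19 = 51.1°C ✓; 3' end AGG has 2 G/C ✓ — passes.
Candidate 3 (18 nt, A=4 T=3 G=6 C=5): length 18 ✓; longest run = 2 ✓; Tm = 64.9 + 41·(11 − 16.4)/18 = 52.6°C ✓; 3' end GCA has 2 G/C ✓ — passes.
Candidate 4 (23 nt, A=6 T=8 G=4 C=5): length 23 ✓; longest run = 3 ✓; Tm = 64.9 + 41·(9 − 16.4)/23 = 51.7°C ✓; 3' end GTG has 2 G/C ✓ — passes.
Candidate 5 (25 nt, A=4 T=8 G=9 C=4): length 25 ✓; longest run = 2 ✓; Tm = 64.9 + 41·(13 − 16.4)/25 = 59.3°C ✓; 3' end TGG has 2 G/C ✓ — passes.

Candidate 2, Candidate 3, Candidate 4 and Candidate 5.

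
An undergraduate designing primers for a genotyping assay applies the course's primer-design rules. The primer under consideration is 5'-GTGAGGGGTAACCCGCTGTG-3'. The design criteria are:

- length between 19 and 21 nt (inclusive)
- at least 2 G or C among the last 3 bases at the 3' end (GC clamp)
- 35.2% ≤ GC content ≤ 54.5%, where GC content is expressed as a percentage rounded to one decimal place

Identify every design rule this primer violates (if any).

Fails: GC content.

Base counts: A=3, T=4, G=9, C=4 (length 20).
length: length 20 ✓
GC clamp: 3' end GTG has 2 G/C ✓
GC content: GC 13/20 = 65.0%, outside 35.2–54.5% ✗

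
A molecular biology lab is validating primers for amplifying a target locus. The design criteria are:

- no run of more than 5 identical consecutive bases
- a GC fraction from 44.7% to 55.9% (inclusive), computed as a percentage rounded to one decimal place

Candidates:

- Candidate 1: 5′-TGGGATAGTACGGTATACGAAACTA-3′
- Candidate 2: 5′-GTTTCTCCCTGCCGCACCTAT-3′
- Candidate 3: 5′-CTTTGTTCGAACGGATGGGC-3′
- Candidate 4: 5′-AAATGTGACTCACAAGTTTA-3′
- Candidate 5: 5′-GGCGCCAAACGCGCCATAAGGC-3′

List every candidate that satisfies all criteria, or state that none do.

Candidate 3 only.

Candidate 1 (25 nt, A=9 T=6 G=7 C=3): longest run = 3 ✓; GC 10/25 = 40.0%, outside 44.7–55.9% ✗ — fails.
Candidate 2 (21 nt, A=2 T=7 G=3 C=9): longest run = 3 ✓; GC 12/21 = 57.1%, outside 44.7–55.9% ✗ — fails.
Candidate 3 (20 nt, A=3 T=6 G=7 C=4): longest run = 3 ✓; GC 11/20 = 55.0% ✓ — passes.
Candidate 4 (20 nt, A=8 T=6 G=3 C=3): longest run = 3 ✓; GC 6/20 = 30.0%, outside 44.7–55.9% ✗ — fails.
Candidate 5 (22 nt, A=6 T=1 G=7 C=8): longest run = 3 ✓; GC 15/22 = 68.2%, outside 44.7–55.9% ✗ — fails.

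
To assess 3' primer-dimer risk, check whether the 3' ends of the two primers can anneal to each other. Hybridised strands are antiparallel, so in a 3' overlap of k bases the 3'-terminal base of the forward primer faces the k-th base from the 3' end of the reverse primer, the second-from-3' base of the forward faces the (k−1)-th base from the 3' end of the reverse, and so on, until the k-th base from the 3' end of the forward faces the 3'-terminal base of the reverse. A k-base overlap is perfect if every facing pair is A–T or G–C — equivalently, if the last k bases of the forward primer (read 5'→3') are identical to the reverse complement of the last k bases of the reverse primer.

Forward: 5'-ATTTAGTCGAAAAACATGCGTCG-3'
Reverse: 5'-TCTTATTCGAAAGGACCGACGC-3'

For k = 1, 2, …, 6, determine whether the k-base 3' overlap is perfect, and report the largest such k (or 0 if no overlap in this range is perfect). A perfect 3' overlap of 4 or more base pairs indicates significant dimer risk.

Longest perfect overlap: 6 complementary base pairs; significant dimer risk (threshold 4).

Last 6 bases (5'→3') — forward …GCGTCG, reverse …CGACGC.
Reverse complement of the reverse primer's last 6 bases: GCGTCG; its first k bases are the reverse complement of the reverse primer's last k bases, so a perfect k-base overlap needs the forward primer's last k bases to equal them.
Comparing (forward last k vs required): k=1: G vs G ✓; k=2: CG vs GC ✗; k=3: TCG vs GCG ✗; k=4: GTCG vs GCGT ✗; k=5: CGTCG vs GCGTC ✗; k=6: GCGTCG vs GCGTCG ✓.
Perfect overlaps at k = 1, 6; the largest is 6.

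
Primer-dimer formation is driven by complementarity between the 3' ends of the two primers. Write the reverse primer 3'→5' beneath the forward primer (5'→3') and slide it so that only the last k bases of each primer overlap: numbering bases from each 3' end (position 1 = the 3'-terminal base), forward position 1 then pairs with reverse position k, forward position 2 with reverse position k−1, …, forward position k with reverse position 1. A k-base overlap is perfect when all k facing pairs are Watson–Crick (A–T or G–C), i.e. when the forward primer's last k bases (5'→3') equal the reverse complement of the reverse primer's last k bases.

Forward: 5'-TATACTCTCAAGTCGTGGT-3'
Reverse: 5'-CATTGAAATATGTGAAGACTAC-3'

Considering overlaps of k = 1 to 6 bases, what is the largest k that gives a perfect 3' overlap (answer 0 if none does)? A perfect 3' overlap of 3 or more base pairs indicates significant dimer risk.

Longest perfect overlap: 2 complementary base pairs; below the dimer-risk threshold (threshold 3).

Last 6 bases (5'→3') — forward …CGTGGT, reverse …GACTAC.
Reverse complement of the reverse primer's last 6 bases: GTAGTC; its first k bases are the reverse complement of the reverse primer's last k bases, so a perfect k-base overlap needs the forward primer's last k bases to equal them.
Comparing (forward last k vs required): k=1: T vs G ✗; k=2: GT vs GT ✓; k=3: GGT vs GTA ✗; k=4: TGGT vs GTAG ✗; k=5: GTGGT vs GTAGT ✗; k=6: CGTGGT vs GTAGTC ✗.
Only k = 2 is perfect, so the longest perfect 3' overlap is 2.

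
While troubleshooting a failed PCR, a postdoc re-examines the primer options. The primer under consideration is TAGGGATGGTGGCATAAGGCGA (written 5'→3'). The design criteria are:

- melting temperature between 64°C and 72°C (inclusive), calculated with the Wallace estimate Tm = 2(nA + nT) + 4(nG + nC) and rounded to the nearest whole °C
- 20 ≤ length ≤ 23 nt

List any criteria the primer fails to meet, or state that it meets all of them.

Meets all criteria.

Base counts: A=6, T=4, G=10, C=2 (length 22).
Tm: Tm = 2·10 + 4·12 = 68°C ✓
length: length 22 ✓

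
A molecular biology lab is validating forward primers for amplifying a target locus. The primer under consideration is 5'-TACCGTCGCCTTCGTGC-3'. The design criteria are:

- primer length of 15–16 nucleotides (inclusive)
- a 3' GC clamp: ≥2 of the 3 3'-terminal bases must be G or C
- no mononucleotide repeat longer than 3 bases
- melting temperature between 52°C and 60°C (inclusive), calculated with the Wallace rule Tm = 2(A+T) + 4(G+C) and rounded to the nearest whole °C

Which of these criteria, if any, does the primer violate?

Fails: length.

Base counts: A=1, T=5, G=4, C=7 (length 17).
length: length 17, outside 15–16 ✗
GC clamp: 3' end TGC has 2 G/C ✓
homopolymer run: longest run = 2 ✓
Tm: Tm = 2·6 + 4·11 = 56°C ✓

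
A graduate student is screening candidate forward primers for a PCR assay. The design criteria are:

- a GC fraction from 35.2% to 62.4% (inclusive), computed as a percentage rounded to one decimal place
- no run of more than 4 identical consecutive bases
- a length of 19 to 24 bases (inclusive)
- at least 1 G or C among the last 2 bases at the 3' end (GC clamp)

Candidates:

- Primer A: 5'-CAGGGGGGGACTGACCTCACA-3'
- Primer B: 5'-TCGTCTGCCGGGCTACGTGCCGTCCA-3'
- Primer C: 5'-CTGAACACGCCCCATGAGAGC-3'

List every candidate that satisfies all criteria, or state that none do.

Primer C only.

Primer A (21 nt, A=5 T=2 G=8 C=6): GC 14/21 = 66.7%, outside 35.2–62.4% ✗; longest run = 7, exceeds 4 ✗; length 21 ✓; 3' end CA has 1 G/C ✓ — fails.
Primer B (26 nt, A=2 T=6 G=8 C=10): GC 18/26 = 69.2%, outside 35.2–62.4% ✗; longest run = 3 ✓; length 26, outside 19–24 ✗; 3' end CA has 1 G/C ✓ — fails.
Primer C (21 nt, A=6 T=2 G=5 C=8): GC 13/21 = 61.9% ✓; longest run = 4 ✓; length 21 ✓; 3' end GC has 2 G/C ✓ — passes.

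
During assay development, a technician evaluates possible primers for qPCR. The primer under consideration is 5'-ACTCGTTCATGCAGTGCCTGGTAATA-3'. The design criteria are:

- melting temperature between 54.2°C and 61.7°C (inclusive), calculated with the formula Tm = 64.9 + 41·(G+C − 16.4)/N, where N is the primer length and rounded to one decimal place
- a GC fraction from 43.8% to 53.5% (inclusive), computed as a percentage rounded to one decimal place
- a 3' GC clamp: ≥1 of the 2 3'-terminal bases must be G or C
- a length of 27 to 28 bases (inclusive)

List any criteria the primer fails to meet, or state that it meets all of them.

Base counts: A=6, T=8, G=6, C=6 (length 26).
Tm: Tm = 64.9 + 41·(12 − 16.4)/26 = 58.0°C ✓
GC content: GC 12/26 = 46.2% ✓
GC clamp: 3' end TA has 0 G/C, need ≥1 ✗
length: length 26, outside 27–28 ✗

Fails: GC clamp, length.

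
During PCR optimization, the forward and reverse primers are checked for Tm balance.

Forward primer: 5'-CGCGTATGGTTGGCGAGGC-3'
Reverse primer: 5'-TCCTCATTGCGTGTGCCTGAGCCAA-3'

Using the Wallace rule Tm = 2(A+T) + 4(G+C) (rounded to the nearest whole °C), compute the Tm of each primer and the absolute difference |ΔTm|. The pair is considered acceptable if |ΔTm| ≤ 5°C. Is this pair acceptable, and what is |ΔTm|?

Forward: A=2 T=4 G=9 C=4 → Tm = 2·6 + 4·13 = 64°C.
Reverse: A=4 T=7 G=6 C=8 → Tm = 2·11 + 4·14 = 78°C.
|ΔTm| = |64 − 78| = 14°C, > 5°C.

|ΔTm| = 14°C; the pair is not acceptable.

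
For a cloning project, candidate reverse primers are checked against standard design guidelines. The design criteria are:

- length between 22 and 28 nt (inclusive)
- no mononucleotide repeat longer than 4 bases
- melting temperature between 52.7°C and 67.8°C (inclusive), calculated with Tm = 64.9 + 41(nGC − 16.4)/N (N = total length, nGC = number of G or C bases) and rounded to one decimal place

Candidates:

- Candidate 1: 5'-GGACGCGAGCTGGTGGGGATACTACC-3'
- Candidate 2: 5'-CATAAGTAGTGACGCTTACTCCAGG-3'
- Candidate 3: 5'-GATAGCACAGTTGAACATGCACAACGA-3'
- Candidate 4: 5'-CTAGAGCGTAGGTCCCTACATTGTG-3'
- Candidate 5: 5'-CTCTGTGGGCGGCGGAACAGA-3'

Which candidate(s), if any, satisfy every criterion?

Candidate 1 (26 nt, A=5 T=4 G=11 C=6): length 26 ✓; longest run = 4 ✓; Tm = 64.9 + 41·(17 − 16.4)/26 = 65.8°C ✓ — passes.
Candidate 2 (25 nt, A=7 T=6 G=6 C=6): length 25 ✓; longest run = 2 ✓; Tm = 64.9 + 41·(12 − 16.4)/25 = 57.7°C ✓ — passes.
Candidate 3 (27 nt, A=11 T=4 G=6 C=6): length 27 ✓; longest run = 2 ✓; Tm = 64.9 + 41·(12 − 16.4)/27 = 58.2°C ✓ — passes.
Candidate 4 (25 nt, A=5 T=7 G=7 C=6): length 25 ✓; longest run = 3 ✓; Tm = 64.9 + 41·(13 − 16.4)/25 = 59.3°C ✓ — passes.
Candidate 5 (21 nt, A=4 T=3 G=9 C=5): length 21, outside 22–28 ✗; longest run = 3 ✓; Tm = 64.9 + 41·(14 − 16.4)/21 = 60.2°C ✓ — fails.

Candidate 1, Candidate 2, Candidate 3 and Candidate 4.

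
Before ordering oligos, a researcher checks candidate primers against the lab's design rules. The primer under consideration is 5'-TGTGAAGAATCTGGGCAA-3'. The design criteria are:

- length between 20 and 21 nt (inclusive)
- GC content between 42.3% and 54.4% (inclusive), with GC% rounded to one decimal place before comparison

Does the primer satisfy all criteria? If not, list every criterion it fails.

Fails: length.

Base counts: A=6, T=4, G=6, C=2 (length 18).
length: length 18, outside 20–21 ✗
GC content: GC 8/18 = 44.4% ✓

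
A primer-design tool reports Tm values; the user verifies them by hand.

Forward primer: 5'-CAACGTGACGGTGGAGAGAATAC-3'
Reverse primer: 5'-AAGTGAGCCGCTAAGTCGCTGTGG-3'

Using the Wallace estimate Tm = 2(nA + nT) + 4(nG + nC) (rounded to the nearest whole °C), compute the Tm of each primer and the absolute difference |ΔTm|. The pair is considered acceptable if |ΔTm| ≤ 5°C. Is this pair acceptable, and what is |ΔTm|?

Forward: A=8 T=3 G=8 C=4 → Tm = 2·11 + 4·12 = 70°C.
Reverse: A=5 T=5 G=9 C=5 → Tm = 2·10 + 4·14 = 76°C.
|ΔTm| = |70 − 76| = 6°C, > 5°C.

|ΔTm| = 6°C; the pair is not acceptable.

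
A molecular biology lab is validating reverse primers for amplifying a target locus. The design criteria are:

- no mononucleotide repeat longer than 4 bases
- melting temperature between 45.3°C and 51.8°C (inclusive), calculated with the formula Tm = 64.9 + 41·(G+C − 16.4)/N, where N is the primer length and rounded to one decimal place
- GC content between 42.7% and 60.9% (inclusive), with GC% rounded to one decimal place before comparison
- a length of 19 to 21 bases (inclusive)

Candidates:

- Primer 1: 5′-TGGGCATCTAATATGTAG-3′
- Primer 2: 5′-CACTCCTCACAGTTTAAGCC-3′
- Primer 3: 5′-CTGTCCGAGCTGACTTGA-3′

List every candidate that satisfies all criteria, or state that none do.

Primer 2 only.

Primer 1 (18 nt, A=5 T=6 G=5 C=2): longest run = 3 ✓; Tm = 64.9 + 41·(7 − 16.4)/18 = 43.5°C, outside 45.3–51.8°C ✗; GC 7/18 = 38.9%, outside 42.7–60.9% ✗; length 18, outside 19–21 ✗ — fails.
Primer 2 (20 nt, A=5 T=5 G=2 C=8): longest run = 3 ✓; Tm = 64.9 + 41·(10 − 16.4)/20 = 51.8°C ✓; GC 10/20 = 50.0% ✓; length 20 ✓ — passes.
Primer 3 (18 nt, A=3 T=5 G=5 C=5): longest run = 2 ✓; Tm = 64.9 + 41·(10 − 16.4)/18 = 50.3°C ✓; GC 10/18 = 55.6% ✓; length 18, outside 19–21 ✗ — fails.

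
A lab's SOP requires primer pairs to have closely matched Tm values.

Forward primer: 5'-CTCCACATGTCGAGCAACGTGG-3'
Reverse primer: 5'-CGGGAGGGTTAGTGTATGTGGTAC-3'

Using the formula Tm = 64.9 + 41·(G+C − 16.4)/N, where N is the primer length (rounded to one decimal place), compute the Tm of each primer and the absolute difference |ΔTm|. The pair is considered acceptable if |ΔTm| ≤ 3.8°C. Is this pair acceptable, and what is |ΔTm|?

Forward: G+C = 13, N = 22 → Tm = 64.9 + 41·(13 − 16.4)/22 = 58.6°C.
Reverse: G+C = 13, N = 24 → Tm = 64.9 + 41·(13 − 16.4)/24 = 59.1°C.
|ΔTm| = |58.6 − 59.1| = 0.5°C, ≤ 3.8°C.

|ΔTm| = 0.5°C; the pair is acceptable.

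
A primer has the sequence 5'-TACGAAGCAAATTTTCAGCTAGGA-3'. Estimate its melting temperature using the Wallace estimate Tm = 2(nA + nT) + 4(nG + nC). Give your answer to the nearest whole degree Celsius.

66°C

Base counts: A=9, T=6, G=5, C=4 (length 24).
Tm = 2·(9+6) + 4·(5+4) = 2·15 + 4·9 = 30 + 36 = 66°C.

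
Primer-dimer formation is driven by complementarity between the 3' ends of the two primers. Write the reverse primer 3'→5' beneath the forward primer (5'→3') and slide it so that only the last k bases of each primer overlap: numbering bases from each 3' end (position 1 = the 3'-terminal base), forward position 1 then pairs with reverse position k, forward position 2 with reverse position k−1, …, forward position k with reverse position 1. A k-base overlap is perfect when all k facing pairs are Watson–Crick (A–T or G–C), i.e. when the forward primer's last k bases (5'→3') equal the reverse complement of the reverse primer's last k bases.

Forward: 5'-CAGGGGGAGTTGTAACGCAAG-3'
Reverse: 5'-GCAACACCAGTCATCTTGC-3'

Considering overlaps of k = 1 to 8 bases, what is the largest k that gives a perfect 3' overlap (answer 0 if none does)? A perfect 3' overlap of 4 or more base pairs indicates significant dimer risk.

Last 8 bases (5'→3') — forward …AACGCAAG, reverse …CATCTTGC.
Reverse complement of the reverse primer's last 8 bases: GCAAGATG; its first k bases are the reverse complement of the reverse primer's last k bases, so a perfect k-base overlap needs the forward primer's last k bases to equal them.
Comparing (forward last k vs required): k=1: G vs G ✓; k=2: AG vs GC ✗; k=3: AAG vs GCA ✗; k=4: CAAG vs GCAA ✗; k=5: GCAAG vs GCAAG ✓; k=6: CGCAAG vs GCAAGA ✗; k=7: ACGCAAG vs GCAAGAT ✗; k=8: AACGCAAG vs GCAAGATG ✗.
Perfect overlaps at k = 1, 5; the largest is 5.

Longest perfect overlap: 5 complementary base pairs; significant dimer risk (threshold 4).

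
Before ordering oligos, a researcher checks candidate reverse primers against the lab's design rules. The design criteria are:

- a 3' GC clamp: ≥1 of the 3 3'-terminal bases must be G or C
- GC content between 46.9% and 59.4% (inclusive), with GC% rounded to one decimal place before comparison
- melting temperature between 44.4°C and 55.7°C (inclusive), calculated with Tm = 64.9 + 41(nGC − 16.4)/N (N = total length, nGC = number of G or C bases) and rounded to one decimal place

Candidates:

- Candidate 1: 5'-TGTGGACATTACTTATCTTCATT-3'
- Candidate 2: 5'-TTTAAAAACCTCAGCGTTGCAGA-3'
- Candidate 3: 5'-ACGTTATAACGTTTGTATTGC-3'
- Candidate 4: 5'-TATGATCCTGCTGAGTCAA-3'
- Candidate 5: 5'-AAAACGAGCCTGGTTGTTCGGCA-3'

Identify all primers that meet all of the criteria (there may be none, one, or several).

None of the candidates satisfy all criteria.

Candidate 1 (23 nt, A=5 T=11 G=3 C=4): 3' end ATT has 0 G/C, need ≥1 ✗; GC 7/23 = 30.4%, outside 46.9–59.4% ✗; Tm = 64.9 + 41·(7 − 16.4)/23 = 48.1°C ✓ — fails.
Candidate 2 (23 nt, A=8 T=6 G=4 C=5): 3' end AGA has 1 G/C ✓; GC 9/23 = 39.1%, outside 46.9–59.4% ✗; Tm = 64.9 + 41·(9 − 16.4)/23 = 51.7°C ✓ — fails.
Candidate 3 (21 nt, A=5 T=9 G=4 C=3): 3' end TGC has 2 G/C ✓; GC 7/21 = 33.3%, outside 46.9–59.4% ✗; Tm = 64.9 + 41·(7 − 16.4)/21 = 46.5°C ✓ — fails.
Candidate 4 (19 nt, A=5 T=6 G=4 C=4): 3' end CAA has 1 G/C ✓; GC 8/19 = 42.1%, outside 46.9–59.4% ✗; Tm = 64.9 + 41·(8 − 16.4)/19 = 46.8°C ✓ — fails.
Candidate 5 (23 nt, A=6 T=5 G=7 C=5): 3' end GCA has 2 G/C ✓; GC 12/23 = 52.2% ✓; Tm = 64.9 + 41·(12 − 16.4)/23 = 57.1°C, outside 44.4–55.7°C ✗ — fails.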